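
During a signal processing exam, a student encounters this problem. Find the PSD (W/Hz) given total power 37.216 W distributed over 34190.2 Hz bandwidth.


Power spectral density:
PSD = P / BW
    = 37.216 / 34190.2
    = 0.0010885 W/Hz

0.0010885 W/Hz


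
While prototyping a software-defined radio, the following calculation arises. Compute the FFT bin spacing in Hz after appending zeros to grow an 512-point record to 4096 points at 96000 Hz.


Frequency resolution after zero-padding:
N_padded = 512 * 8 = 4096
df = fs / N_padded
   = 96000 / 4096
   = 23.4375 Hz

23.4375 Hz


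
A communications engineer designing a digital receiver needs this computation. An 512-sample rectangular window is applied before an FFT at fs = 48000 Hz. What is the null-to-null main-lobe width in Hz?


Main lobe width for a rectangular window:
Width = 2 * fs / N
      = 2 * 48000 / 512
      = 96000 / 512
      = 187.5 Hz

187.5 Hz


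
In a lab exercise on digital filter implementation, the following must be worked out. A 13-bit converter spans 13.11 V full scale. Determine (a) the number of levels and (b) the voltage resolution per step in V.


Step 1 — number of quantization levels:
L = 2^N = 2^13 = 8192

Step 2 — LSB step size:
delta = Vfs / L
      = 13.11 / 8192
      = 0.00160034 V

Levels = 8192; step size = 0.00160034 V


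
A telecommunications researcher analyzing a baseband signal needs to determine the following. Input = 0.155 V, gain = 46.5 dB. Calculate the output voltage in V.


Output voltage from dB gain:
V_out = V_in * 10^(gain_dB / 20)
      = 0.155 * 10^(46.5 / 20)
      = 0.155 * 211.348904
      = 32.7591 V

32.7591 V


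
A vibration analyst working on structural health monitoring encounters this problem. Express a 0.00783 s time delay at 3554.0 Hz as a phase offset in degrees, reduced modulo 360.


Phase shift from frequency and time delay:
phi = 360 * f * t_delay
    = 360 * 3554.0 * 0.00783
    = 10018.02 degrees
    mod 360 = 298.02 degrees

298.02 degrees


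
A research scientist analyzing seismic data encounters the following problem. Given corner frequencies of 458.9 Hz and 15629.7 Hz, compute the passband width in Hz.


Bandwidth is the difference of -3dB frequencies:
BW = f_high - f_low
   = 15629.7 - 458.9
   = 15170.8 Hz

15170.8 Hz


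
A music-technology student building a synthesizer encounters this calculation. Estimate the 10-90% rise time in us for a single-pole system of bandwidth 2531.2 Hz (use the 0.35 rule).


Rise time from bandwidth relationship:
tr = 0.35 / BW
   = 0.35 / 2531.2
   = 0.0001382743363 s
   = 138.2743 us

138.2743 us


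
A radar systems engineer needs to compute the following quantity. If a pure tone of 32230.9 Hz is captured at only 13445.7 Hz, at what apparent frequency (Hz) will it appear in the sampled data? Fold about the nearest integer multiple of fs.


Compute the nearest integer multiple of fs to the signal:
n = round(32230.9 / 13445.7) = 2
f_alias = |32230.9 - 2 * 13445.7|
        = |32230.9 - 26891.4|
        = 5339.5 Hz

5339.5


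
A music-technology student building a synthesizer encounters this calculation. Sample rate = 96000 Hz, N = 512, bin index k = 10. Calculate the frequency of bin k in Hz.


Frequency of DFT bin k:
f_k = k * fs / N
    = 10 * 96000 / 512
    = 960000 / 512
    = 1875.0 Hz

1875.0 Hz


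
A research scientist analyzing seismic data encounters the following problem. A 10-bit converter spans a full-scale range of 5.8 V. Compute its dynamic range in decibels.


Dynamic range from full-scale to LSB:
V_min = V_max / 2^bits = 5.8 / 2^10
DR = 20 * log10(V_max / V_min)
   = 20 * log10(2^10)
   = 20 * 10 * log10(2)
   = 60.21 dB

60.21 dB


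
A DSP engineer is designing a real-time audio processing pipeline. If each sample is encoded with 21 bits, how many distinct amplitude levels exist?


Number of quantization levels = 2^N
= 2^21
= 2097152

2097152


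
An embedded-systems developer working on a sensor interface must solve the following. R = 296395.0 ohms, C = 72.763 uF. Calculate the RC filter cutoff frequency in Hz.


Cutoff frequency of a first-order RC filter:
fc = 1 / (2 * pi * R * C)
C = 72.763 uF = 7.2763e-05 F
fc = 1 / (2 * pi * 296395.0 * 7.2763e-05)
   = 1 / 135.50687754981
   = 0.00738 Hz

0.00738 Hz


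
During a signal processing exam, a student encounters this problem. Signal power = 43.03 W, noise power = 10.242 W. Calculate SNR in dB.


SNR in decibels:
SNR = 10 * log10(Ps / Pn)
    = 10 * log10(43.03 / 10.242)
    = 10 * log10(4.2013)
    = 10 * 0.6234
    = 6.23 dB

6.23 dB


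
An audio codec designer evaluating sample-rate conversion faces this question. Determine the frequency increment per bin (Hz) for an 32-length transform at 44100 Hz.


DFT frequency resolution:
df = fs / N
   = 44100 / 32
   = 1378.125 Hz

1378.125 Hz


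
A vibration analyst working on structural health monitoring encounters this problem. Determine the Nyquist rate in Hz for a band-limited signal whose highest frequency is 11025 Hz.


The Nyquist rate is twice the maximum frequency component.
fs_min = 2 * fmax
      = 2 * 11025
      = 22050 Hz

22050


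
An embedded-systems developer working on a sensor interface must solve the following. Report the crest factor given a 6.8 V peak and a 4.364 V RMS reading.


Crest factor is the ratio of peak to RMS:
CF = V_peak / V_rms
   = 6.8 / 4.364
   = 1.5582

1.5582


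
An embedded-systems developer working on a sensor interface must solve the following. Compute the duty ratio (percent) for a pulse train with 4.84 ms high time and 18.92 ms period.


Duty cycle as a percentage:
DC = (t_on / T) * 100
   = (4.84 / 18.92) * 100
   = 0.255814 * 100
   = 25.58 %

25.58 %


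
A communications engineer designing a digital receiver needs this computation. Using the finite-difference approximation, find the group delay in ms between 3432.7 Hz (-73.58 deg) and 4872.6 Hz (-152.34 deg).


Group delay from phase difference:
tau = -d(phi)/d(omega)
d(phi) = -78.76 deg = -1.374621 rad
d(omega) = 2*pi*(4872.6 - 3432.7) = 9047.1585 rad/s
tau = -(-1.374621) / 9047.1585
    = 0.1519 ms

0.1519 ms


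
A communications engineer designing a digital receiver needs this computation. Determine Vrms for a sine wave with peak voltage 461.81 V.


RMS voltage for a sinusoidal waveform:
V_rms = V_peak / sqrt(2)
      = 461.81 / 1.414214
      = 326.549 V

326.549 V


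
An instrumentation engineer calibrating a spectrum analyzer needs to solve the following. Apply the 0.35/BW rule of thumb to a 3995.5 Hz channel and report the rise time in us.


Rise time from bandwidth relationship:
tr = 0.35 / BW
   = 0.35 / 3995.5
   = 8.759854837e-05 s
   = 87.5985 us

87.5985 us


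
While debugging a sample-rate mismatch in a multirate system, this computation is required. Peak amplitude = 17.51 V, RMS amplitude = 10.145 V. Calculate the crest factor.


Crest factor is the ratio of peak to RMS:
CF = V_peak / V_rms
   = 17.51 / 10.145
   = 1.726

1.726


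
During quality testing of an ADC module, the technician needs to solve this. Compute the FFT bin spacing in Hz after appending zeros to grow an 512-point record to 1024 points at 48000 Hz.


Frequency resolution after zero-padding:
N_padded = 512 * 2 = 1024
df = fs / N_padded
   = 48000 / 1024
   = 46.875 Hz

46.875 Hz


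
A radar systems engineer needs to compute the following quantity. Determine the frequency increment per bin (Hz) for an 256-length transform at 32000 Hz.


DFT frequency resolution:
df = fs / N
   = 32000 / 256
   = 125.0 Hz

125.0 Hz


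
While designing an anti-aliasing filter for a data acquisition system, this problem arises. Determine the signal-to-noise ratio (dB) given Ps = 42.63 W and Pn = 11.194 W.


SNR in decibels:
SNR = 10 * log10(Ps / Pn)
    = 10 * log10(42.63 / 11.194)
    = 10 * log10(3.8083)
    = 10 * 0.5807
    = 5.81 dB

5.81 dB


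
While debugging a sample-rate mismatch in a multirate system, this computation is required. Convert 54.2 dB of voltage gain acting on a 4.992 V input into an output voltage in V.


Output voltage from dB gain:
V_out = V_in * 10^(gain_dB / 20)
      = 4.992 * 10^(54.2 / 20)
      = 4.992 * 512.861384
      = 2560.204 V

2560.204 V


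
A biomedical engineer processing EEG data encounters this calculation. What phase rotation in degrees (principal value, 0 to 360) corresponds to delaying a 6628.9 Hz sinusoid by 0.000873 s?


Phase shift from frequency and time delay:
phi = 360 * f * t_delay
    = 360 * 6628.9 * 0.000873
    = 2083.33 degrees
    mod 360 = 283.33 degrees

283.33 degrees


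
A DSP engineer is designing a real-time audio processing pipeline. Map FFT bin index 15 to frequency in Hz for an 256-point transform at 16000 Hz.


Frequency of DFT bin k:
f_k = k * fs / N
    = 15 * 16000 / 256
    = 240000 / 256
    = 937.5 Hz

937.5 Hz


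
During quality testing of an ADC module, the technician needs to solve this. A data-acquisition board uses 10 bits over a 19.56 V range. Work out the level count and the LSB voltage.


Step 1 — number of quantization levels:
L = 2^N = 2^10 = 1024

Step 2 — LSB step size:
delta = Vfs / L
      = 19.56 / 1024
      = 0.01910156 V

Levels = 1024; step size = 0.01910156 V


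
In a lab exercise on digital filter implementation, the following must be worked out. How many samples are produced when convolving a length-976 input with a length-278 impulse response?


Linear convolution output length:
L = N + M - 1
  = 976 + 278 - 1
  = 1253 samples

1253


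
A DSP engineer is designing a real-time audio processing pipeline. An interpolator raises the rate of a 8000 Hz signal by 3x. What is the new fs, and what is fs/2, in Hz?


Step 1 — output sample rate after interpolation by L:
fs_out = L * fs_in = 3 * 8000 = 24000 Hz

Step 2 — Nyquist frequency of the output stream:
f_Nyq = fs_out / 2 = 24000 / 2 = 12000.0 Hz

fs_out = 24000 Hz; f_Nyquist = 12000.0 Hz


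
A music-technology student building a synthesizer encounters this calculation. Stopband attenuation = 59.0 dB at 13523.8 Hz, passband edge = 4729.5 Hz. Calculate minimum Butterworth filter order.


Butterworth filter order formula:
n = log10(10^(A/10) - 1) / (2 * log10(f_stop/f_pass))
10^(59.0/10) - 1 = 794327.2347
f_stop/f_pass = 13523.8 / 4729.5 = 2.8595
n = 6.4653 -> ceil = 7

7


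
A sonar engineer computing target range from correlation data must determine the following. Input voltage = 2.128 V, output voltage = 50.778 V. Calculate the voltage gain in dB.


Voltage gain in dB:
G = 20 * log10(Vout / Vin)
  = 20 * log10(50.778 / 2.128)
  = 20 * log10(23.861842)
  = 20 * 1.377704
  = 27.55 dB

27.55 dB


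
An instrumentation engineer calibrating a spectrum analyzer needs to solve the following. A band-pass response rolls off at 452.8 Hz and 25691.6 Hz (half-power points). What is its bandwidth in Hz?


Bandwidth is the difference of -3dB frequencies:
BW = f_high - f_low
   = 25691.6 - 452.8
   = 25238.8 Hz

25238.8 Hz


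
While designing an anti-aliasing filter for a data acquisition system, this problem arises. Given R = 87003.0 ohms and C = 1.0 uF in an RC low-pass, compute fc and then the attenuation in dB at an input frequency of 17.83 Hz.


Step 1 — cutoff frequency:
fc = 1 / (2*pi*R*C)
C = 1.0 uF = 1e-06 F
fc = 1 / (2*pi*87003.0*1e-06)
   = 1.8293 Hz

Step 2 — magnitude at f = 17.83 Hz:
|H(f)| = 1 / sqrt(1 + (f/fc)^2)
f/fc = 17.83 / 1.8293 = 9.746898
|H| = 1 / sqrt(1 + 95.002021) = 0.102061
|H|_dB = 20*log10(0.102061) = -19.82 dB

fc = 1.8293 Hz; |H(17.83 Hz)| = -19.82 dB


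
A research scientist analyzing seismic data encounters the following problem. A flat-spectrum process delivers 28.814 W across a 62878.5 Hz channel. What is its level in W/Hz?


Power spectral density:
PSD = P / BW
    = 28.814 / 62878.5
    = 0.00045825 W/Hz

0.00045825 W/Hz


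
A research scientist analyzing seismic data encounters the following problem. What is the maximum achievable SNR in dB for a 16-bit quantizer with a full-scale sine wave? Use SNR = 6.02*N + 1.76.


Theoretical SNR for a full-scale sinusoid:
SNR = 6.02 * N + 1.76
    = 6.02 * 16 + 1.76
    = 96.32 + 1.76
    = 98.08 dB

98.08 dB


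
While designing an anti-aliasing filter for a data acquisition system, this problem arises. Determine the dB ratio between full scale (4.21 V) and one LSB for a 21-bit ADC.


Dynamic range from full-scale to LSB:
V_min = V_max / 2^bits = 4.21 / 2^21
DR = 20 * log10(V_max / V_min)
   = 20 * log10(2^21)
   = 20 * 21 * log10(2)
   = 126.43 dB

126.43 dB


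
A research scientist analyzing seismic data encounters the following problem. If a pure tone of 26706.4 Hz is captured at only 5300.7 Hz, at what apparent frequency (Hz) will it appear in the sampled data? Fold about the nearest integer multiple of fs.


Compute the nearest integer multiple of fs to the signal:
n = round(26706.4 / 5300.7) = 5
f_alias = |26706.4 - 5 * 5300.7|
        = |26706.4 - 26503.5|
        = 202.9 Hz

202.9


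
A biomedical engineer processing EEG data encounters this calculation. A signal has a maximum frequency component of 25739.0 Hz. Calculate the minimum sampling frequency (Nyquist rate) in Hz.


The Nyquist rate is twice the maximum frequency component.
fs_min = 2 * fmax
      = 2 * 25739.0
      = 51478.0 Hz

51478.0


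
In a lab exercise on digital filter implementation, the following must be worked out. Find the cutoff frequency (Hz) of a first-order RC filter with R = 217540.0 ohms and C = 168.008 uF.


Cutoff frequency of a first-order RC filter:
fc = 1 / (2 * pi * R * C)
C = 168.008 uF = 0.000168008 F
fc = 1 / (2 * pi * 217540.0 * 0.000168008)
   = 1 / 229.64074888266
   = 0.004355 Hz

0.004355 Hz


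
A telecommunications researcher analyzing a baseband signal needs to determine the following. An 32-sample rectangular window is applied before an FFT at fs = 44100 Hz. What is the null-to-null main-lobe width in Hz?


Main lobe width for a rectangular window:
Width = 2 * fs / N
      = 2 * 44100 / 32
      = 88200 / 32
      = 2756.25 Hz

2756.25 Hz


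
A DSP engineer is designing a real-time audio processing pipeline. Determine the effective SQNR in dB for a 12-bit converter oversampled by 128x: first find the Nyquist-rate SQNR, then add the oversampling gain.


Step 1 — baseline SQNR at Nyquist:
SQNR_base = 6.02*N + 1.76
          = 6.02*12 + 1.76
          = 74.0 dB

Step 2 — oversampling processing gain:
G = 10*log10(OSR) = 10*log10(128) = 21.07 dB

Step 3 — total:
SQNR_total = 74.0 + 21.07 = 95.07 dB

Base SQNR = 74.0 dB; oversampled SQNR = 95.07 dB


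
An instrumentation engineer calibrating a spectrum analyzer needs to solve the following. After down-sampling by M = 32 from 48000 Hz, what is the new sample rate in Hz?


Decimation reduces the sample rate:
fs_out = fs_in / M
       = 48000 / 32
       = 1500.0 Hz

1500.0 Hz


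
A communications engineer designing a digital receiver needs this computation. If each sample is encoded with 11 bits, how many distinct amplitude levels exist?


Number of quantization levels = 2^N
= 2^11
= 2048

2048


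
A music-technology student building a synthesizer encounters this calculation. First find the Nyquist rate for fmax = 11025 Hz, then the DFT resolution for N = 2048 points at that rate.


Step 1 — Nyquist sampling rate:
fs = 2 * fmax = 2 * 11025 = 22050 Hz

Step 2 — DFT bin spacing:
df = fs / N = 22050 / 2048 = 10.7666 Hz

10.7666 Hz


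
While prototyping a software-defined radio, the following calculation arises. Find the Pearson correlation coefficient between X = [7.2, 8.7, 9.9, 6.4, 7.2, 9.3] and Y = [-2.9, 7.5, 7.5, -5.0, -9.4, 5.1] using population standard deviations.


Pearson correlation coefficient (population):
r = cov(X,Y) / (std(X) * std(Y))
Mean X = 8.1167, Mean Y = 0.4667
Cov(X,Y) = 7.273889
Std(X) = 1.261503, Std(Y) = 6.569796
r = 0.8777

0.8777


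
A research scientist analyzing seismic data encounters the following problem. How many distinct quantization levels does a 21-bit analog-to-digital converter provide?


Number of quantization levels = 2^N
= 2^21
= 2097152

2097152


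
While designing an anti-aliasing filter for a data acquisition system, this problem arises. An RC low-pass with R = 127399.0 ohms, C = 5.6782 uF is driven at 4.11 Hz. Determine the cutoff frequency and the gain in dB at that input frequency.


Step 1 — cutoff frequency:
fc = 1 / (2*pi*R*C)
C = 5.6782 uF = 5.6782e-06 F
fc = 1 / (2*pi*127399.0*5.6782e-06)
   = 0.220011 Hz

Step 2 — magnitude at f = 4.11 Hz:
|H(f)| = 1 / sqrt(1 + (f/fc)^2)
f/fc = 4.11 / 0.220011 = 18.680884
|H| = 1 / sqrt(1 + 348.975427) = 0.0534541
|H|_dB = 20*log10(0.0534541) = -25.44 dB

fc = 0.220011 Hz; |H(4.11 Hz)| = -25.44 dB


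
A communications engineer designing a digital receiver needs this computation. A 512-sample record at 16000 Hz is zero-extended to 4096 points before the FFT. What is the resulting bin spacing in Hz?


Frequency resolution after zero-padding:
N_padded = 512 * 8 = 4096
df = fs / N_padded
   = 16000 / 4096
   = 3.9062 Hz

3.9062 Hz


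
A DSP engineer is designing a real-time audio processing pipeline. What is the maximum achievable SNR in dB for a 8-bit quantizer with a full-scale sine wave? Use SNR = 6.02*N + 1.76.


Theoretical SNR for a full-scale sinusoid:
SNR = 6.02 * N + 1.76
    = 6.02 * 8 + 1.76
    = 48.16 + 1.76
    = 49.92 dB

49.92 dB


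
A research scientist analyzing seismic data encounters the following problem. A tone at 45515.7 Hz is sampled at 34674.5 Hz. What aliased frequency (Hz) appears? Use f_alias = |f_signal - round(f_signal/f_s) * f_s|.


Compute the nearest integer multiple of fs to the signal:
n = round(45515.7 / 34674.5) = 1
f_alias = |45515.7 - 1 * 34674.5|
        = |45515.7 - 34674.5|
        = 10841.2 Hz

10841.2


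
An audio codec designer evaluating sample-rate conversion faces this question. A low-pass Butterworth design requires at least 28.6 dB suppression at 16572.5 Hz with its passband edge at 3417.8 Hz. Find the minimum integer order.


Butterworth filter order formula:
n = log10(10^(A/10) - 1) / (2 * log10(f_stop/f_pass))
10^(28.6/10) - 1 = 723.436
f_stop/f_pass = 16572.5 / 3417.8 = 4.8489
n = 2.0852 -> ceil = 3

3


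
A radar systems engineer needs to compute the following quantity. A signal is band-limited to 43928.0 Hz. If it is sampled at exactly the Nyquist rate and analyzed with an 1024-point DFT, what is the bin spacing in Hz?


Step 1 — Nyquist sampling rate:
fs = 2 * fmax = 2 * 43928.0 = 87856.0 Hz

Step 2 — DFT bin spacing:
df = fs / N = 87856.0 / 1024 = 85.7969 Hz

85.7969 Hz


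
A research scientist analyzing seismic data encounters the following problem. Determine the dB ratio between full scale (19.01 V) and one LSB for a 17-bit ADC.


Dynamic range from full-scale to LSB:
V_min = V_max / 2^bits = 19.01 / 2^17
DR = 20 * log10(V_max / V_min)
   = 20 * log10(2^17)
   = 20 * 17 * log10(2)
   = 102.35 dB

102.35 dB


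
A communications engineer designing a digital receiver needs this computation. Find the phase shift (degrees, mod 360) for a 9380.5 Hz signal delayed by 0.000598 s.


Phase shift from frequency and time delay:
phi = 360 * f * t_delay
    = 360 * 9380.5 * 0.000598
    = 2019.43 degrees
    mod 360 = 219.43 degrees

219.43 degrees


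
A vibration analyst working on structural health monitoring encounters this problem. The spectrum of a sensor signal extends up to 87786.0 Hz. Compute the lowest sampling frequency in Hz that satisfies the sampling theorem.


The Nyquist rate is twice the maximum frequency component.
fs_min = 2 * fmax
      = 2 * 87786.0
      = 175572.0 Hz

175572.0


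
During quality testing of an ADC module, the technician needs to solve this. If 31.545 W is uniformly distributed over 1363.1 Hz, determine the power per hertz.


Power spectral density:
PSD = P / BW
    = 31.545 / 1363.1
    = 0.0231421 W/Hz

0.0231421 W/Hz


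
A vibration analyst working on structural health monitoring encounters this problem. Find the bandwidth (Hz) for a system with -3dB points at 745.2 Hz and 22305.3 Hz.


Bandwidth is the difference of -3dB frequencies:
BW = f_high - f_low
   = 22305.3 - 745.2
   = 21560.1 Hz

21560.1 Hz


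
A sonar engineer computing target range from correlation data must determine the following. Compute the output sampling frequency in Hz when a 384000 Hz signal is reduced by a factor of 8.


Decimation reduces the sample rate:
fs_out = fs_in / M
       = 384000 / 8
       = 48000.0 Hz

48000.0 Hz


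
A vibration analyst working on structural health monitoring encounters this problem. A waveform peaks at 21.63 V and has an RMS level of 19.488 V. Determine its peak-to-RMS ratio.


Crest factor is the ratio of peak to RMS:
CF = V_peak / V_rms
   = 21.63 / 19.488
   = 1.1099

1.1099


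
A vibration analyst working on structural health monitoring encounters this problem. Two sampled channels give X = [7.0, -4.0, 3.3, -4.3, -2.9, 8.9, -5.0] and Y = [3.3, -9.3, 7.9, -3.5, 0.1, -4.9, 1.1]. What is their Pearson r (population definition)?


Pearson correlation coefficient (population):
r = cov(X,Y) / (std(X) * std(Y))
Mean X = 0.4286, Mean Y = -0.7571
Cov(X,Y) = 7.755918
Std(X) = 5.421047, Std(Y) = 5.254347
r = 0.2723

0.2723


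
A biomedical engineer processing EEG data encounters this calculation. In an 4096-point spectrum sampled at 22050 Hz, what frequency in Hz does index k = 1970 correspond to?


Frequency of DFT bin k:
f_k = k * fs / N
    = 1970 * 22050 / 4096
    = 43438500 / 4096
    = 10605.103 Hz

10605.103 Hz


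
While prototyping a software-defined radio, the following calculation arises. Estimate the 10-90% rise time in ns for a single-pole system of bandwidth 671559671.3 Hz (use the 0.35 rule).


Rise time from bandwidth relationship:
tr = 0.35 / BW
   = 0.35 / 671559671.3
   = 5.211748337e-10 s
   = 0.5212 ns

0.5212 ns


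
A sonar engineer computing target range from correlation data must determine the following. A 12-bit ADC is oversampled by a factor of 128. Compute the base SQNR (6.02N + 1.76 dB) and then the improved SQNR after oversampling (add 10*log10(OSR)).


Step 1 — baseline SQNR at Nyquist:
SQNR_base = 6.02*N + 1.76
          = 6.02*12 + 1.76
          = 74.0 dB

Step 2 — oversampling processing gain:
G = 10*log10(OSR) = 10*log10(128) = 21.07 dB

Step 3 — total:
SQNR_total = 74.0 + 21.07 = 95.07 dB

Base SQNR = 74.0 dB; oversampled SQNR = 95.07 dB


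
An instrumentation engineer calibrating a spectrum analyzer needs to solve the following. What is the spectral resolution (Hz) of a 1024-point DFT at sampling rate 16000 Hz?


DFT frequency resolution:
df = fs / N
   = 16000 / 1024
   = 15.625 Hz

15.625 Hz


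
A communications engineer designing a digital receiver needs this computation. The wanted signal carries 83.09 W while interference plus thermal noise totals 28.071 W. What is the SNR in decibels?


SNR in decibels:
SNR = 10 * log10(Ps / Pn)
    = 10 * log10(83.09 / 28.071)
    = 10 * log10(2.96)
    = 10 * 0.4713
    = 4.71 dB

4.71 dB


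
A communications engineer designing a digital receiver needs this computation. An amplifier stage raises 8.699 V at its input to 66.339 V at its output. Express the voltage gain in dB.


Voltage gain in dB:
G = 20 * log10(Vout / Vin)
  = 20 * log10(66.339 / 8.699)
  = 20 * log10(7.626049)
  = 20 * 0.8823
  = 17.65 dB

17.65 dB


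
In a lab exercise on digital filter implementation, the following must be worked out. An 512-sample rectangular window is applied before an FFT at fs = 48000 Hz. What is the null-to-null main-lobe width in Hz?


Main lobe width for a rectangular window:
Width = 2 * fs / N
      = 2 * 48000 / 512
      = 96000 / 512
      = 187.5 Hz

187.5 Hz


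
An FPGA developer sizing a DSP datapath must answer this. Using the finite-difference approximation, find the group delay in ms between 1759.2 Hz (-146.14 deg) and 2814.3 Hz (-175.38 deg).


Group delay from phase difference:
tau = -d(phi)/d(omega)
d(phi) = -29.24 deg = -0.510334 rad
d(omega) = 2*pi*(2814.3 - 1759.2) = 6629.3888 rad/s
tau = -(-0.510334) / 6629.3888
    = 0.077 ms

0.077 ms


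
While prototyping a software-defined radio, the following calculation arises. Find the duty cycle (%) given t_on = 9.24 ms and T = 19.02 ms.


Duty cycle as a percentage:
DC = (t_on / T) * 100
   = (9.24 / 19.02) * 100
   = 0.485804 * 100
   = 48.58 %

48.58 %


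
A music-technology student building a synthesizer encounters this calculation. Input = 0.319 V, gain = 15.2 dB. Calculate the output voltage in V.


Output voltage from dB gain:
V_out = V_in * 10^(gain_dB / 20)
      = 0.319 * 10^(15.2 / 20)
      = 0.319 * 5.754399
      = 1.8357 V

1.8357 V


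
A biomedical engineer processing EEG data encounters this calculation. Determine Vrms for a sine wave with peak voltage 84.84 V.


RMS voltage for a sinusoidal waveform:
V_rms = V_peak / sqrt(2)
      = 84.84 / 1.414214
      = 59.991 V

59.991 V


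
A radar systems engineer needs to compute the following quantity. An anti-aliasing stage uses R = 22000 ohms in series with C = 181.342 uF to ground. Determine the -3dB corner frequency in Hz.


Cutoff frequency of a first-order RC filter:
fc = 1 / (2 * pi * R * C)
C = 181.342 uF = 0.000181342 F
fc = 1 / (2 * pi * 22000 * 0.000181342)
   = 1 / 25.06691857944
   = 0.039893 Hz

0.039893 Hz


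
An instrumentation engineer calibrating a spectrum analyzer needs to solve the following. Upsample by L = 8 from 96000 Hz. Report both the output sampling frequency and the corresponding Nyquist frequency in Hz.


Step 1 — output sample rate after interpolation by L:
fs_out = L * fs_in = 8 * 96000 = 768000 Hz

Step 2 — Nyquist frequency of the output stream:
f_Nyq = fs_out / 2 = 768000 / 2 = 384000.0 Hz

fs_out = 768000 Hz; f_Nyquist = 384000.0 Hz


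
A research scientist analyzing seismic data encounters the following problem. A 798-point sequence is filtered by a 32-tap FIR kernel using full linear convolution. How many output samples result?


Linear convolution output length:
L = N + M - 1
  = 798 + 32 - 1
  = 829 samples

829


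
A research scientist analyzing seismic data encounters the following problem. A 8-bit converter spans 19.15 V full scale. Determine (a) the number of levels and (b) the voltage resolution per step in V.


Step 1 — number of quantization levels:
L = 2^N = 2^8 = 256

Step 2 — LSB step size:
delta = Vfs / L
      = 19.15 / 256
      = 0.07480469 V

Levels = 256; step size = 0.07480469 V


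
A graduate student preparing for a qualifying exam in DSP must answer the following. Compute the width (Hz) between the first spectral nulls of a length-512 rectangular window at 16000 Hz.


Main lobe width for a rectangular window:
Width = 2 * fs / N
      = 2 * 16000 / 512
      = 32000 / 512
      = 62.5 Hz

62.5 Hz


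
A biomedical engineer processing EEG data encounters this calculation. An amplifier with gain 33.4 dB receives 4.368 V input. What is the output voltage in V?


Output voltage from dB gain:
V_out = V_in * 10^(gain_dB / 20)
      = 4.368 * 10^(33.4 / 20)
      = 4.368 * 46.773514
      = 204.3067 V

204.3067 V


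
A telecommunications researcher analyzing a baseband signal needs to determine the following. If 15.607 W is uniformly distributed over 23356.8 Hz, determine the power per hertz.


Power spectral density:
PSD = P / BW
    = 15.607 / 23356.8
    = 0.0006682 W/Hz

0.0006682 W/Hz


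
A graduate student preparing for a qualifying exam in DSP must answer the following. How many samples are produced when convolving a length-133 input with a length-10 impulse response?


Linear convolution output length:
L = N + M - 1
  = 133 + 10 - 1
  = 142 samples

142


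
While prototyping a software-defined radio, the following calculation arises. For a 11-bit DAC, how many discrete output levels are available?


Number of quantization levels = 2^N
= 2^11
= 2048

2048


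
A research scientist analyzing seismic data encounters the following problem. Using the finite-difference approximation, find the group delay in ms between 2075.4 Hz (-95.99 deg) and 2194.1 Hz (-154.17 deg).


Group delay from phase difference:
tau = -d(phi)/d(omega)
d(phi) = -58.18 deg = -1.015433 rad
d(omega) = 2*pi*(2194.1 - 2075.4) = 745.8141 rad/s
tau = -(-1.015433) / 745.8141
    = 1.3615 ms

1.3615 ms


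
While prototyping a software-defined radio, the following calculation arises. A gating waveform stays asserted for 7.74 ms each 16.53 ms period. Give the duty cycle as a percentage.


Duty cycle as a percentage:
DC = (t_on / T) * 100
   = (7.74 / 16.53) * 100
   = 0.46824 * 100
   = 46.82 %

46.82 %


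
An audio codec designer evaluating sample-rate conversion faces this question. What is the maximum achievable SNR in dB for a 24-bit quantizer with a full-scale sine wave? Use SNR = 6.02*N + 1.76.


Theoretical SNR for a full-scale sinusoid:
SNR = 6.02 * N + 1.76
    = 6.02 * 24 + 1.76
    = 144.48 + 1.76
    = 146.24 dB

146.24 dB


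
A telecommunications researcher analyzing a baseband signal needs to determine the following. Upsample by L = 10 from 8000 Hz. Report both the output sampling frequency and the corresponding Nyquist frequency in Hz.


Step 1 — output sample rate after interpolation by L:
fs_out = L * fs_in = 10 * 8000 = 80000 Hz

Step 2 — Nyquist frequency of the output stream:
f_Nyq = fs_out / 2 = 80000 / 2 = 40000.0 Hz

fs_out = 80000 Hz; f_Nyquist = 40000.0 Hz


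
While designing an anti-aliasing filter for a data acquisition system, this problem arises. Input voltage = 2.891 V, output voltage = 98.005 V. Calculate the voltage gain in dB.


Voltage gain in dB:
G = 20 * log10(Vout / Vin)
  = 20 * log10(98.005 / 2.891)
  = 20 * log10(33.900035)
  = 20 * 1.5302
  = 30.6 dB

30.6 dB


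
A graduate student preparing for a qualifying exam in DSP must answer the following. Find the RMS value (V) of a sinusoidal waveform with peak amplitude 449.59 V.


RMS voltage for a sinusoidal waveform:
V_rms = V_peak / sqrt(2)
      = 449.59 / 1.414214
      = 317.908 V

317.908 V


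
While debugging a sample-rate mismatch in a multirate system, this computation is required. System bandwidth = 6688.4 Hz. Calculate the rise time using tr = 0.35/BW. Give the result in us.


Rise time from bandwidth relationship:
tr = 0.35 / BW
   = 0.35 / 6688.4
   = 5.232940614e-05 s
   = 52.3294 us

52.3294 us


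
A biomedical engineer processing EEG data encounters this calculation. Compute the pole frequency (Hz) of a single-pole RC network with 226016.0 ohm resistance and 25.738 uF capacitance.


Cutoff frequency of a first-order RC filter:
fc = 1 / (2 * pi * R * C)
C = 25.738 uF = 2.5738e-05 F
fc = 1 / (2 * pi * 226016.0 * 2.5738e-05)
   = 1 / 36.550544362554
   = 0.027359 Hz

0.027359 Hz


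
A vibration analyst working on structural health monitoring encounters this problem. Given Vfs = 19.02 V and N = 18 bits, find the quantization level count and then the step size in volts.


Step 1 — number of quantization levels:
L = 2^N = 2^18 = 262144

Step 2 — LSB step size:
delta = Vfs / L
      = 19.02 / 262144
      = 7.256e-05 V

Levels = 262144; step size = 7.256e-05 V


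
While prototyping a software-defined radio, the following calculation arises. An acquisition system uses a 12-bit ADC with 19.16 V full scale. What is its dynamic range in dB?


Dynamic range from full-scale to LSB:
V_min = V_max / 2^bits = 19.16 / 2^12
DR = 20 * log10(V_max / V_min)
   = 20 * log10(2^12)
   = 20 * 12 * log10(2)
   = 72.25 dB

72.25 dB


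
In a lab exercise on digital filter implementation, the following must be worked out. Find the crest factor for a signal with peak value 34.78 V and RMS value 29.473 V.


Crest factor is the ratio of peak to RMS:
CF = V_peak / V_rms
   = 34.78 / 29.473
   = 1.1801

1.1801


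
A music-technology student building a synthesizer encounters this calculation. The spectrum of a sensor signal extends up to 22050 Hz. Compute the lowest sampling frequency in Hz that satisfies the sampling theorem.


The Nyquist rate is twice the maximum frequency component.
fs_min = 2 * fmax
      = 2 * 22050
      = 44100 Hz

44100


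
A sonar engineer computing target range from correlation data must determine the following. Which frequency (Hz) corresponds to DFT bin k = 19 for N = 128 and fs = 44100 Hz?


Frequency of DFT bin k:
f_k = k * fs / N
    = 19 * 44100 / 128
    = 837900 / 128
    = 6546.094 Hz

6546.094 Hz


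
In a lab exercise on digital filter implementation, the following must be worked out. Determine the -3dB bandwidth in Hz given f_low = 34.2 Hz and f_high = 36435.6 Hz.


Bandwidth is the difference of -3dB frequencies:
BW = f_high - f_low
   = 36435.6 - 34.2
   = 36401.4 Hz

36401.4 Hz


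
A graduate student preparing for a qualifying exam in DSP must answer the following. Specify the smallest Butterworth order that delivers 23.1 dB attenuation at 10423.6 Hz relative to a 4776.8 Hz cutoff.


Butterworth filter order formula:
n = log10(10^(A/10) - 1) / (2 * log10(f_stop/f_pass))
10^(23.1/10) - 1 = 203.1738
f_stop/f_pass = 10423.6 / 4776.8 = 2.1821
n = 3.4051 -> ceil = 4

4


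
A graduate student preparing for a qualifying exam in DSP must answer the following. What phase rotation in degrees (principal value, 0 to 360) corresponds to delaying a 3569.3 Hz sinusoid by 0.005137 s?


Phase shift from frequency and time delay:
phi = 360 * f * t_delay
    = 360 * 3569.3 * 0.005137
    = 6600.78 degrees
    mod 360 = 120.78 degrees

120.78 degrees


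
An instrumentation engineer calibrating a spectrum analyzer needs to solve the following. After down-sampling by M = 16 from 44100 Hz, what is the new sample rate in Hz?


Decimation reduces the sample rate:
fs_out = fs_in / M
       = 44100 / 16
       = 2756.25 Hz

2756.25 Hz


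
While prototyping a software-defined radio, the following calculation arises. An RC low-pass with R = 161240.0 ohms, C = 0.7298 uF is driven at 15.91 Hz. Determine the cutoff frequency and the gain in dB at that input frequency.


Step 1 — cutoff frequency:
fc = 1 / (2*pi*R*C)
C = 0.7298 uF = 7.298e-07 F
fc = 1 / (2*pi*161240.0*7.298e-07)
   = 1.35252 Hz

Step 2 — magnitude at f = 15.91 Hz:
|H(f)| = 1 / sqrt(1 + (f/fc)^2)
f/fc = 15.91 / 1.35252 = 11.763227
|H| = 1 / sqrt(1 + 138.373509) = 0.0847052
|H|_dB = 20*log10(0.0847052) = -21.44 dB

fc = 1.35252 Hz; |H(15.91 Hz)| = -21.44 dB


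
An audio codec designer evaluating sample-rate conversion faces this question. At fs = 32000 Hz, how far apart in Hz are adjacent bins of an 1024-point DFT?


DFT frequency resolution:
df = fs / N
   = 32000 / 1024
   = 31.25 Hz

31.25 Hz


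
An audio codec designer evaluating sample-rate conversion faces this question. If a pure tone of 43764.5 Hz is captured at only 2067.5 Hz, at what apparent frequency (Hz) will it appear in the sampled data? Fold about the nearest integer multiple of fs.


Compute the nearest integer multiple of fs to the signal:
n = round(43764.5 / 2067.5) = 21
f_alias = |43764.5 - 21 * 2067.5|
        = |43764.5 - 43417.5|
        = 347.0 Hz

347.0


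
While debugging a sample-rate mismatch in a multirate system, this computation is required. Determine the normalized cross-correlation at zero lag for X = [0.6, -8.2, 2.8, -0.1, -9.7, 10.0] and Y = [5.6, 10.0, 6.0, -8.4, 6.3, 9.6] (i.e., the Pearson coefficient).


Pearson correlation coefficient (population):
r = cov(X,Y) / (std(X) * std(Y))
Mean X = -0.7667, Mean Y = 4.85
Cov(X,Y) = -0.633333
Std(X) = 6.658495, Std(Y) = 6.172992
r = -0.0154

-0.0154


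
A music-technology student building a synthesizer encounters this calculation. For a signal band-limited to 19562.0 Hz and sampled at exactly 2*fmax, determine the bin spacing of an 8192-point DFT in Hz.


Step 1 — Nyquist sampling rate:
fs = 2 * fmax = 2 * 19562.0 = 39124.0 Hz

Step 2 — DFT bin spacing:
df = fs / N = 39124.0 / 8192 = 4.7759 Hz

4.7759 Hz


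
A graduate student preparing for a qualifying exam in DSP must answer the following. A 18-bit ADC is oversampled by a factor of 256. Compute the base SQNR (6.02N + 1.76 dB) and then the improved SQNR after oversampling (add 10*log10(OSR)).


Step 1 — baseline SQNR at Nyquist:
SQNR_base = 6.02*N + 1.76
          = 6.02*18 + 1.76
          = 110.12 dB

Step 2 — oversampling processing gain:
G = 10*log10(OSR) = 10*log10(256) = 24.08 dB

Step 3 — total:
SQNR_total = 110.12 + 24.08 = 134.2 dB

Base SQNR = 110.12 dB; oversampled SQNR = 134.2 dB


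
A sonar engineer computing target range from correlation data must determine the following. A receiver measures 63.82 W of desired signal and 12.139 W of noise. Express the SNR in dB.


SNR in decibels:
SNR = 10 * log10(Ps / Pn)
    = 10 * log10(63.82 / 12.139)
    = 10 * log10(5.2574)
    = 10 * 0.7208
    = 7.21 dB

7.21 dB


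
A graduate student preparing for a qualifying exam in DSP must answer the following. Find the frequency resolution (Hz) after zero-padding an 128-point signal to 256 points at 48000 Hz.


Frequency resolution after zero-padding:
N_padded = 128 * 2 = 256
df = fs / N_padded
   = 48000 / 256
   = 187.5 Hz

187.5 Hz


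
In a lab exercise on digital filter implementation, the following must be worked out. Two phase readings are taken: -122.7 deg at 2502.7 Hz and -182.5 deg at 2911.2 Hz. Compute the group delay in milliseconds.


Group delay from phase difference:
tau = -d(phi)/d(omega)
d(phi) = -59.8 deg = -1.043707 rad
d(omega) = 2*pi*(2911.2 - 2502.7) = 2566.6812 rad/s
tau = -(-1.043707) / 2566.6812
    = 0.4066 ms

0.4066 ms


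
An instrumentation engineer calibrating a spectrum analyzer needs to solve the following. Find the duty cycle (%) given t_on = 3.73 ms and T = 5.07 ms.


Duty cycle as a percentage:
DC = (t_on / T) * 100
   = (3.73 / 5.07) * 100
   = 0.7357 * 100
   = 73.57 %

73.57 %


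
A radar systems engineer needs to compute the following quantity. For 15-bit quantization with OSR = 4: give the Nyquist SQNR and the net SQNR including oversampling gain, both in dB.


Step 1 — baseline SQNR at Nyquist:
SQNR_base = 6.02*N + 1.76
          = 6.02*15 + 1.76
          = 92.06 dB

Step 2 — oversampling processing gain:
G = 10*log10(OSR) = 10*log10(4) = 6.02 dB

Step 3 — total:
SQNR_total = 92.06 + 6.02 = 98.08 dB

Base SQNR = 92.06 dB; oversampled SQNR = 98.08 dB


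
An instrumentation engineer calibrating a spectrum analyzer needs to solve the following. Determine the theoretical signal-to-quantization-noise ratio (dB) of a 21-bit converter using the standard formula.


Theoretical SNR for a full-scale sinusoid:
SNR = 6.02 * N + 1.76
    = 6.02 * 21 + 1.76
    = 126.42 + 1.76
    = 128.18 dB

128.18 dB


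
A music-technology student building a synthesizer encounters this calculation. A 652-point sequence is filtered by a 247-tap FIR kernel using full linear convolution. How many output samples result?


Linear convolution output length:
L = N + M - 1
  = 652 + 247 - 1
  = 898 samples

898


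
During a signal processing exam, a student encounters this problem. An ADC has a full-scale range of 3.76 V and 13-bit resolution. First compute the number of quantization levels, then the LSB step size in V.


Step 1 — number of quantization levels:
L = 2^N = 2^13 = 8192

Step 2 — LSB step size:
delta = Vfs / L
      = 3.76 / 8192
      = 0.00045898 V

Levels = 8192; step size = 0.00045898 V


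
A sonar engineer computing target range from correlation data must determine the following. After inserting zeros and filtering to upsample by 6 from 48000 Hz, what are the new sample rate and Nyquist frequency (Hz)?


Step 1 — output sample rate after interpolation by L:
fs_out = L * fs_in = 6 * 48000 = 288000 Hz

Step 2 — Nyquist frequency of the output stream:
f_Nyq = fs_out / 2 = 288000 / 2 = 144000.0 Hz

fs_out = 288000 Hz; f_Nyquist = 144000.0 Hz
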